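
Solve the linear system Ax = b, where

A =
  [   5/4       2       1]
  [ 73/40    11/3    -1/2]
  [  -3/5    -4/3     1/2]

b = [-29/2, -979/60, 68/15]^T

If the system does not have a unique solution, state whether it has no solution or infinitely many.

Row-reduce:
R1 ← R1 / (5/4).
R2 ← R2 − 73/40·R1.
R3 ← R3 + 3/5·R1.
R2 ← R2 / (56/75).
R1 ← R1 − 8/5·R2.
R3 ← R3 + 28/75·R2.
Rank is 2 with 3 unknowns, leaving x_3 free.

infinitely many solutions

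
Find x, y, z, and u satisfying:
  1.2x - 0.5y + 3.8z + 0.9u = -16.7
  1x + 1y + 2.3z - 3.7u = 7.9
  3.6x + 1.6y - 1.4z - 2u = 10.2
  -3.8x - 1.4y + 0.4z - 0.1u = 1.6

x = -1, y = 1, z = -3, u = -4

Row-reduce the augmented matrix:
R1 ← R1 / (6/5).
R2 ← R2 − 1·R1.
R3 ← R3 − 18/5·R1.
R4 ← R4 + 19/5·R1.
R2 ← R2 / (17/12).
R1 ← R1 + 5/12·R2.
R3 ← R3 − 31/10·R2.
R4 ← R4 + 179/60·R2.
R3 ← R3 / (-4634/425).
R1 ← R1 − 99/34·R3.
R2 ← R2 + 52/85·R3.
R4 ← R4 − 9017/850·R3.
R4 ← R4 / (-79703/46340).
R1 ← R1 − 7289/9268·R4.
R2 ← R2 + 7933/2317·R4.
R3 ← R3 + 2141/4634·R4.
Reading off the reduced rows gives x = -1, y = 1, z = -3, u = -4.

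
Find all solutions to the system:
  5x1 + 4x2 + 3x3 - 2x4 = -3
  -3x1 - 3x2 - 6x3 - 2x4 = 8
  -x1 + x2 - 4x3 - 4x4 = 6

infinitely many solutions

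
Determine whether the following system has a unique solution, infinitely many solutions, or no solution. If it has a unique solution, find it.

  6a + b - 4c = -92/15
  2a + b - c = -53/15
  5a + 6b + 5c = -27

a = -2, b = -4/3, c = -9/5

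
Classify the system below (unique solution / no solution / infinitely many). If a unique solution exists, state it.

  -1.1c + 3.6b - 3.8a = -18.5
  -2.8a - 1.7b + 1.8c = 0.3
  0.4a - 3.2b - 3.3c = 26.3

Row-reduce the augmented matrix:
R1 ← R1 / (-19/5).
R2 ← R2 + 14/5·R1.
R3 ← R3 − 2/5·R1.
R2 ← R2 / (-827/190).
R1 ← R1 + 18/19·R2.
R3 ← R3 + 268/95·R2.
R3 ← R3 / (-42241/8270).
R1 ← R1 + 461/1654·R3.
R2 ← R2 + 496/827·R3.
Reading off the reduced rows gives a = 1, b = -5, c = -3.

a = 1, b = -5, c = -3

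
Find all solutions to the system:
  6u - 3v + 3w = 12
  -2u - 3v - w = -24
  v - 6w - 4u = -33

Row-reduce the augmented matrix:
R1 ← R1 / (6).
R2 ← R2 + 2·R1.
R3 ← R3 + 4·R1.
R2 ← R2 / (-4).
R1 ← R1 + 1/2·R2.
R3 ← R3 + 1·R2.
R3 ← R3 / (-4).
R1 ← R1 − 1/2·R3.
Reading off the reduced rows gives u = 2, v = 5, w = 5.

u = 2, v = 5, w = 5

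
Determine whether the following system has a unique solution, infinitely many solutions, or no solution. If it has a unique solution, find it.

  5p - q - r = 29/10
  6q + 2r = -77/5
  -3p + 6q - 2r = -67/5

Row-reduce the augmented matrix:
R1 ← R1 / (5).
R3 ← R3 + 3·R1.
R2 ← R2 / (6).
R1 ← R1 + 1/5·R2.
R3 ← R3 − 27/5·R2.
R3 ← R3 / (-22/5).
R1 ← R1 + 2/15·R3.
R2 ← R2 − 1/3·R3.
Reading off the reduced rows gives p = 0, q = -12/5, r = -1/2.

p = 0, q = -12/5, r = -1/2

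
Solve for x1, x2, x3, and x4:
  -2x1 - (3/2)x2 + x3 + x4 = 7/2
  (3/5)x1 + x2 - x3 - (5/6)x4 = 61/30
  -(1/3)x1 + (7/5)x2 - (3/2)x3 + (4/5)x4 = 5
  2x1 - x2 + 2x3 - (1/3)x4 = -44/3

x1 = -3, x2 = -3, x3 = -6, x4 = -1

Row-reduce the augmented matrix:
R1 ← R1 / (-2).
R2 ← R2 − 3/5·R1.
R3 ← R3 + 1/3·R1.
R4 ← R4 − 2·R1.
R2 ← R2 / (11/20).
R1 ← R1 − 3/4·R2.
R3 ← R3 − 33/20·R2.
R4 ← R4 + 5/2·R2.
R3 ← R3 / (13/30).
R1 ← R1 − 5/11·R3.
R2 ← R2 + 14/11·R3.
R4 ← R4 + 2/11·R3.
R4 ← R4 / (-32/39).
R1 ← R1 + 55/26·R4.
R2 ← R2 − 218/39·R4.
R3 ← R3 − 67/13·R4.
Reading off the reduced rows gives x1 = -3, x2 = -3, x3 = -6, x4 = -1.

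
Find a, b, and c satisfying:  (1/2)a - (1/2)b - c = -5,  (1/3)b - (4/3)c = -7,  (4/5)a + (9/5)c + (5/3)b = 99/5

a = 5, b = 3, c = 6

Row-reduce the augmented matrix:
R1 ← R1 / (1/2).
R3 ← R3 − 4/5·R1.
R2 ← R2 / (1/3).
R1 ← R1 + 1·R2.
R3 ← R3 − 37/15·R2.
R3 ← R3 / (199/15).
R1 ← R1 + 6·R3.
R2 ← R2 + 4·R3.
Reading off the reduced rows gives a = 5, b = 3, c = 6.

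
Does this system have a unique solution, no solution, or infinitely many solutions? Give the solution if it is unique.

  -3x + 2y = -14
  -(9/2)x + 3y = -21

infinitely many solutions

Row-reduce:
R1 ← R1 / (-3).
R2 ← R2 + 9/2·R1.
Rank is 1 with 2 unknowns, leaving y free.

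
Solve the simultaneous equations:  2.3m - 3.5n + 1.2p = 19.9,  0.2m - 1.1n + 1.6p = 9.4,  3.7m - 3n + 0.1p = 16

Row-reduce the augmented matrix:
R1 ← R1 / (23/10).
R2 ← R2 − 1/5·R1.
R3 ← R3 − 37/10·R1.
R2 ← R2 / (-183/230).
R1 ← R1 + 35/23·R2.
R3 ← R3 − 121/46·R2.
R3 ← R3 / (5699/1830).
R1 ← R1 + 428/183·R3.
R2 ← R2 + 344/183·R3.
Reading off the reduced rows gives m = 1, n = -4, p = 3.

m = 1, n = -4, p = 3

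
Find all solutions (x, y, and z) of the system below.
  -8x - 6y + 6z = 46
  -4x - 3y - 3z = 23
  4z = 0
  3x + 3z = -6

x = -2, y = -5, z = 0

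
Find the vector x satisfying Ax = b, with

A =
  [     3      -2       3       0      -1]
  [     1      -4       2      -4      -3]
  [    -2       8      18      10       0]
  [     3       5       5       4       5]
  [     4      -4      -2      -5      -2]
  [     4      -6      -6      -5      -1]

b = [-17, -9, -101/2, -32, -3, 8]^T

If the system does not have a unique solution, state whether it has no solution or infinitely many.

Row-reduce:
R1 ← R1 / (3).
R2 ← R2 − 1·R1.
R3 ← R3 + 2·R1.
R4 ← R4 − 3·R1.
R5 ← R5 − 4·R1.
R6 ← R6 − 4·R1.
R2 ← R2 / (-10/3).
R1 ← R1 + 2/3·R2.
R3 ← R3 − 20/3·R2.
R4 ← R4 − 7·R2.
R5 ← R5 + 4/3·R2.
R6 ← R6 + 10/3·R2.
R3 ← R3 / (22).
R1 ← R1 − 4/5·R3.
R2 ← R2 + 3/10·R3.
R4 ← R4 − 41/10·R3.
R5 ← R5 + 32/5·R3.
R6 ← R6 + 11·R3.
R4 ← R4 / (-105/22).
R1 ← R1 − 8/11·R4.
R2 ← R2 − 27/22·R4.
R3 ← R3 − 1/11·R4.
R5 ← R5 + 31/11·R4.
R5 ← R5 / (-1177/525).
R1 ← R1 − 341/525·R5.
R2 ← R2 − 194/175·R5.
R3 ← R3 + 128/525·R5.
R4 ← R4 + 167/525·R5.
Row 6 reduces to 0 = -1/4, a contradiction. The system is inconsistent.

no solution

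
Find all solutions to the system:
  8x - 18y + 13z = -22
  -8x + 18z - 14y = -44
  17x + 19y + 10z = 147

Row-reduce the augmented matrix:
R1 ← R1 / (8).
R2 ← R2 + 8·R1.
R3 ← R3 − 17·R1.
R2 ← R2 / (-32).
R1 ← R1 + 9/4·R2.
R3 ← R3 − 229/4·R2.
R3 ← R3 / (4843/128).
R1 ← R1 + 71/128·R3.
R2 ← R2 + 31/32·R3.
Reading off the reduced rows gives x = 3, y = 4, z = 2.

x = 3, y = 4, z = 2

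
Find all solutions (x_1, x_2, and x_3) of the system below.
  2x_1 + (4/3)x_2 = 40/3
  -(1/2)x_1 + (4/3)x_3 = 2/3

infinitely many solutions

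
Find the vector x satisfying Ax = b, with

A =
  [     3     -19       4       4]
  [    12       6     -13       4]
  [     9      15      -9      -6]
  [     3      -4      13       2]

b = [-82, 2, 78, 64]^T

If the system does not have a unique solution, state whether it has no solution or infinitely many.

x_1 = 4, x_2 = 6, x_3 = 6, x_4 = -1

Row-reduce the augmented matrix:
R1 ← R1 / (3).
R2 ← R2 − 12·R1.
R3 ← R3 − 9·R1.
R4 ← R4 − 3·R1.
R2 ← R2 / (82).
R1 ← R1 + 19/3·R2.
R3 ← R3 − 72·R2.
R4 ← R4 − 15·R2.
R3 ← R3 / (183/41).
R1 ← R1 + 223/246·R3.
R2 ← R2 + 29/82·R3.
R4 ← R4 − 1173/82·R3.
R4 ← R4 / (1471/61).
R1 ← R1 + 203/183·R4.
R2 ← R2 + 45/61·R4.
R3 ← R3 + 102/61·R4.
Reading off the reduced rows gives x_1 = 4, x_2 = 6, x_3 = 6, x_4 = -1.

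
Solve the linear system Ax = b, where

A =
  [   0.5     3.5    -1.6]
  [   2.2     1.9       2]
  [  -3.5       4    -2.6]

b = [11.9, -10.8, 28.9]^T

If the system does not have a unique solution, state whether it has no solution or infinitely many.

x_1 = -3, x_2 = 2, x_3 = -4

Row-reduce the augmented matrix:
R1 ← R1 / (1/2).
R2 ← R2 − 11/5·R1.
R3 ← R3 + 7/2·R1.
R2 ← R2 / (-27/2).
R1 ← R1 − 7·R2.
R3 ← R3 − 57/2·R2.
R3 ← R3 / (1189/225).
R1 ← R1 − 1004/675·R3.
R2 ← R2 + 452/675·R3.
Reading off the reduced rows gives x_1 = -3, x_2 = 2, x_3 = -4.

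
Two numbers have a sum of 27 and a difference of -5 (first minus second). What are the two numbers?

first number: 11, second number: 16

Let x = first number, y = second number.
  x + y = 27
  x - y = -5
Row-reduce the augmented matrix:
R2 ← R2 − 1·R1.
R2 ← R2 / (-2).
R1 ← R1 − 1·R2.
Reading off the reduced rows gives x = 11, y = 16.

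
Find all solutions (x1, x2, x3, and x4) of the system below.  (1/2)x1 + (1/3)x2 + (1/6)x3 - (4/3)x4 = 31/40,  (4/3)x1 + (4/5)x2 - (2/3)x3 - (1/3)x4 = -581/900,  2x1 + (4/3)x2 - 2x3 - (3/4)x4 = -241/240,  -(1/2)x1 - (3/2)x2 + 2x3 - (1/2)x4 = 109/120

x1 = -2/3, x2 = 1/5, x3 = 1/4, x4 = -3/4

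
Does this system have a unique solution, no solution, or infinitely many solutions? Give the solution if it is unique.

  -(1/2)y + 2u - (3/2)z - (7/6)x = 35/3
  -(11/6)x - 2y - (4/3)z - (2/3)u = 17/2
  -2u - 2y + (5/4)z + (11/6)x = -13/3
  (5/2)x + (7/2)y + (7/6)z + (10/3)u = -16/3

infinitely many solutions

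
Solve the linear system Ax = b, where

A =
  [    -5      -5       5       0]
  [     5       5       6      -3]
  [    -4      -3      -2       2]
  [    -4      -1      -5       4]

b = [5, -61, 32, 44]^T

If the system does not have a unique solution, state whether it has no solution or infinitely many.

x_1 = -1, x_2 = -4, x_3 = -4, x_4 = 4

Row-reduce the augmented matrix:
R1 ← R1 / (-5).
R2 ← R2 − 5·R1.
R3 ← R3 + 4·R1.
R4 ← R4 + 4·R1.
Swap R2 and R3.
R1 ← R1 − 1·R2.
R4 ← R4 − 3·R2.
R3 ← R3 / (11).
R1 ← R1 − 5·R3.
R2 ← R2 + 6·R3.
R4 ← R4 − 9·R3.
R4 ← R4 / (5/11).
R1 ← R1 + 7/11·R4.
R2 ← R2 − 4/11·R4.
R3 ← R3 + 3/11·R4.
Reading off the reduced rows gives x_1 = -1, x_2 = -4, x_3 = -4, x_4 = 4.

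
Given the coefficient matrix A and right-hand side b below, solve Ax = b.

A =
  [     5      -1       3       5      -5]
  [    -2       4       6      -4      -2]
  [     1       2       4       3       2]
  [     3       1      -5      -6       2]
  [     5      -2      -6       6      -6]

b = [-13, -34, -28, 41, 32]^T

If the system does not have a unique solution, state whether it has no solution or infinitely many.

x_1 = 2, x_2 = -2, x_3 = -5, x_4 = -2, x_5 = 0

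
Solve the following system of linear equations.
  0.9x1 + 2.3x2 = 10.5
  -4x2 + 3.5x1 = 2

x1 = 4, x2 = 3

Row-reduce the augmented matrix:
R1 ← R1 / (9/10).
R2 ← R2 − 7/2·R1.
R2 ← R2 / (-233/18).
R1 ← R1 − 23/9·R2.
Reading off the reduced rows gives x1 = 4, x2 = 3.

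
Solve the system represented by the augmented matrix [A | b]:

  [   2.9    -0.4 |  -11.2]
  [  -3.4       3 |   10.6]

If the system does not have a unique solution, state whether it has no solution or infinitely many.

Row-reduce the augmented matrix:
R1 ← R1 / (29/10).
R2 ← R2 + 17/5·R1.
R2 ← R2 / (367/145).
R1 ← R1 + 4/29·R2.
Reading off the reduced rows gives x_1 = -4, x_2 = -1.

x_1 = -4, x_2 = -1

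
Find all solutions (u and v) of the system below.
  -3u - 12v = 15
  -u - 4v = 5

Row-reduce:
R1 ← R1 / (-3).
R2 ← R2 + 1·R1.
Rank is 1 with 2 unknowns, leaving v free.

infinitely many solutions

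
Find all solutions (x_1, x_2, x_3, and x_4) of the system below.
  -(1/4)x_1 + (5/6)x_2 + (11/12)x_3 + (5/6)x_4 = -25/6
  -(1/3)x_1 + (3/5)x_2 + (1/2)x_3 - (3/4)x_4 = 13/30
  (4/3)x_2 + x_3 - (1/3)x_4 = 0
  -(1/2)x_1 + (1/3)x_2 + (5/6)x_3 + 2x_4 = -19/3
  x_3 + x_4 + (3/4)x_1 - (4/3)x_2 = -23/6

no solution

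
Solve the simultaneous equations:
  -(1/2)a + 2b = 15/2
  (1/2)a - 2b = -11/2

no solution

Row-reduce:
R1 ← R1 / (-1/2).
R2 ← R2 − 1/2·R1.
Row 2 reduces to 0 = 2, a contradiction. The system is inconsistent.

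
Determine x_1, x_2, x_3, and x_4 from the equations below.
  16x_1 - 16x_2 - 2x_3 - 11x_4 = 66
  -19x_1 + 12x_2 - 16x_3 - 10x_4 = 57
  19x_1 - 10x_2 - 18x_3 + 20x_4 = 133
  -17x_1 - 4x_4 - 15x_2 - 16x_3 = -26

x_1 = 5, x_2 = 3, x_3 = -6, x_4 = -2

Row-reduce the augmented matrix:
R1 ← R1 / (16).
R2 ← R2 + 19·R1.
R3 ← R3 − 19·R1.
R4 ← R4 + 17·R1.
R2 ← R2 / (-7).
R1 ← R1 + 1·R2.
R3 ← R3 − 9·R2.
R4 ← R4 + 32·R2.
R3 ← R3 / (-157/4).
R1 ← R1 − 5/2·R3.
R2 ← R2 − 21/8·R3.
R4 ← R4 − 527/8·R3.
R4 ← R4 / (209833/2198).
R1 ← R1 − 3104/1099·R4.
R2 ← R2 − 7743/2198·R4.
R3 ← R3 + 191/2198·R4.
Reading off the reduced rows gives x_1 = 5, x_2 = 3, x_3 = -6, x_4 = -2.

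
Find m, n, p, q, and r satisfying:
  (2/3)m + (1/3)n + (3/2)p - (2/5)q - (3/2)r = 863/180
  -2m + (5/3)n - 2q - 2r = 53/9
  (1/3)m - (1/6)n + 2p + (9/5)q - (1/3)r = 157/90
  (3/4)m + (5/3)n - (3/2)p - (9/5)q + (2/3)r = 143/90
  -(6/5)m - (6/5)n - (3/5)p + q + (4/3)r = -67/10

m = 1, n = 7/3, p = -1/2, q = 1, r = -3

Row-reduce the augmented matrix:
R1 ← R1 / (2/3).
R2 ← R2 + 2·R1.
R3 ← R3 − 1/3·R1.
R4 ← R4 − 3/4·R1.
R5 ← R5 + 6/5·R1.
R2 ← R2 / (8/3).
R1 ← R1 − 1/2·R2.
R3 ← R3 + 1/3·R2.
R4 ← R4 − 31/24·R2.
R5 ← R5 + 3/5·R2.
R3 ← R3 / (29/16).
R1 ← R1 − 45/32·R3.
R2 ← R2 − 27/16·R3.
R4 ← R4 + 687/128·R3.
R5 ← R5 − 249/80·R3.
R4 ← R4 / (716/145).
R1 ← R1 + 36/29·R4.
R2 ← R2 + 78/29·R4.
R3 ← R3 − 128/145·R4.
R5 ← R5 + 2311/725·R4.
R5 ← R5 / (9251/14320).
R1 ← R1 − 261/716·R5.
R2 ← R2 − 415/1432·R5.
R3 ← R3 + 533/537·R5.
R4 ← R4 − 7535/8592·R5.
Reading off the reduced rows gives m = 1, n = 7/3, p = -1/2, q = 1, r = -3.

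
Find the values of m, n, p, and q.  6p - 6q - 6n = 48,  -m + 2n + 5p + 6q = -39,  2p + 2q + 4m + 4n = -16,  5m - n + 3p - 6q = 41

m = 4, n = -6, p = -1, q = -3

Row-reduce the augmented matrix:
Swap R1 and R2.
R1 ← R1 / (-1).
R3 ← R3 − 4·R1.
R4 ← R4 − 5·R1.
R2 ← R2 / (-6).
R1 ← R1 + 2·R2.
R3 ← R3 − 12·R2.
R4 ← R4 − 9·R2.
R3 ← R3 / (34).
R1 ← R1 + 7·R3.
R2 ← R2 + 1·R3.
R4 ← R4 − 37·R3.
R4 ← R4 / (-4/17).
R1 ← R1 + 19/17·R4.
R2 ← R2 − 24/17·R4.
R3 ← R3 − 7/17·R4.
Reading off the reduced rows gives m = 4, n = -6, p = -1, q = -3.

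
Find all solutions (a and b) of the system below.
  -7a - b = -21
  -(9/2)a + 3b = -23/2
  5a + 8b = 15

no solution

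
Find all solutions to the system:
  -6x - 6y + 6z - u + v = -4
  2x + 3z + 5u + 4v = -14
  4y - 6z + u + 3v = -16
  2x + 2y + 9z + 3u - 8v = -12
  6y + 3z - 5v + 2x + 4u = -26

Row-reduce:
R1 ← R1 / (-6).
R2 ← R2 − 2·R1.
R4 ← R4 − 2·R1.
R5 ← R5 − 2·R1.
R2 ← R2 / (-2).
R1 ← R1 − 1·R2.
R3 ← R3 − 4·R2.
R5 ← R5 − 4·R2.
R3 ← R3 / (4).
R1 ← R1 − 3/2·R3.
R2 ← R2 + 5/2·R3.
R4 ← R4 − 11·R3.
R5 ← R5 − 15·R3.
R4 ← R4 / (-103/4).
R1 ← R1 + 11/8·R4.
R2 ← R2 − 33/8·R4.
R3 ← R3 − 31/12·R4.
R5 ← R5 + 103/4·R4.
Row 5 reduces to 0 = 2, a contradiction. The system is inconsistent.

no solution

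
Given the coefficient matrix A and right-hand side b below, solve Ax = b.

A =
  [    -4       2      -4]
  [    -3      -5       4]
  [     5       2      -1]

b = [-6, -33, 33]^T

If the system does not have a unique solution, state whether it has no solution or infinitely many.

x_1 = 6, x_2 = -1, x_3 = -5

Row-reduce the augmented matrix:
R1 ← R1 / (-4).
R2 ← R2 + 3·R1.
R3 ← R3 − 5·R1.
R2 ← R2 / (-13/2).
R1 ← R1 + 1/2·R2.
R3 ← R3 − 9/2·R2.
R3 ← R3 / (-15/13).
R1 ← R1 − 6/13·R3.
R2 ← R2 + 14/13·R3.
Reading off the reduced rows gives x_1 = 6, x_2 = -1, x_3 = -5.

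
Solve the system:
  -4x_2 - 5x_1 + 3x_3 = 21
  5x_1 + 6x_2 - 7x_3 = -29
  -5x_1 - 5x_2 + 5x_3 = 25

Row-reduce:
R1 ← R1 / (-5).
R2 ← R2 − 5·R1.
R3 ← R3 + 5·R1.
R2 ← R2 / (2).
R1 ← R1 − 4/5·R2.
R3 ← R3 + 1·R2.
Rank is 2 with 3 unknowns, leaving x_3 free.

infinitely many solutions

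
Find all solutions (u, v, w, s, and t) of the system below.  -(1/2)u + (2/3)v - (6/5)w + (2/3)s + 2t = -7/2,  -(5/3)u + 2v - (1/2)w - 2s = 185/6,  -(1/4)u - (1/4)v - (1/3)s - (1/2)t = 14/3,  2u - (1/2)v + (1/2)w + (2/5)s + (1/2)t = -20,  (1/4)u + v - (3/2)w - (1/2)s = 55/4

Row-reduce the augmented matrix:
R1 ← R1 / (-1/2).
R2 ← R2 + 5/3·R1.
R3 ← R3 + 1/4·R1.
R4 ← R4 − 2·R1.
R5 ← R5 − 1/4·R1.
R2 ← R2 / (-2/9).
R1 ← R1 + 4/3·R2.
R3 ← R3 + 7/12·R2.
R4 ← R4 − 13/6·R2.
R5 ← R5 − 4/3·R2.
R3 ← R3 / (-687/80).
R1 ← R1 + 93/5·R3.
R2 ← R2 + 63/4·R3.
R4 ← R4 − 1193/40·R3.
R5 ← R5 − 189/10·R3.
R4 ← R4 / (-19808/10305).
R1 ← R1 − 988/687·R4.
R2 ← R2 + 24/229·R4.
R3 ← R3 + 2500/2061·R4.
R5 ← R5 + 1179/458·R4.
R5 ← R5 / (-201201/79232).
R1 ← R1 − 6423/9904·R5.
R2 ← R2 − 3495/4952·R5.
R3 ← R3 + 12635/9904·R5.
R4 ← R4 − 19185/39616·R5.
Reading off the reduced rows gives u = -5, v = 5, w = -5, s = -5, t = -6.

u = -5, v = 5, w = -5, s = -5, t = -6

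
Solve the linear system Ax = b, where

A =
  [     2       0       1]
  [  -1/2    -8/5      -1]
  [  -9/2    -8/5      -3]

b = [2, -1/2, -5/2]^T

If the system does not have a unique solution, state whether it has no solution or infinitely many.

Row-reduce:
R1 ← R1 / (2).
R2 ← R2 + 1/2·R1.
R3 ← R3 + 9/2·R1.
R2 ← R2 / (-8/5).
R3 ← R3 + 8/5·R2.
Row 3 reduces to 0 = 2, a contradiction. The system is inconsistent.

no solution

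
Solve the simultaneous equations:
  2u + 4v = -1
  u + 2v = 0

Row-reduce:
R1 ← R1 / (2).
R2 ← R2 − 1·R1.
Row 2 reduces to 0 = 1/2, a contradiction. The system is inconsistent.

no solution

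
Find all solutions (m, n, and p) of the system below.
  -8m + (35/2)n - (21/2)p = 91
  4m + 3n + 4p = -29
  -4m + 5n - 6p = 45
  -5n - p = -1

Row-reduce:
R1 ← R1 / (-8).
R2 ← R2 − 4·R1.
R3 ← R3 + 4·R1.
R2 ← R2 / (47/4).
R1 ← R1 + 35/16·R2.
R3 ← R3 + 15/4·R2.
R4 ← R4 + 5·R2.
R3 ← R3 / (-54/47).
R1 ← R1 − 203/188·R3.
R2 ← R2 + 5/47·R3.
R4 ← R4 + 72/47·R3.
Row 4 reduces to 0 = -1/3, a contradiction. The system is inconsistent.

no solution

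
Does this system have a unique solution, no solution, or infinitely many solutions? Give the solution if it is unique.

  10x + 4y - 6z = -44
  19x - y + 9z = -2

Row-reduce:
R1 ← R1 / (10).
R2 ← R2 − 19·R1.
R2 ← R2 / (-43/5).
R1 ← R1 − 2/5·R2.
Rank is 2 with 3 unknowns, leaving z free.

infinitely many solutions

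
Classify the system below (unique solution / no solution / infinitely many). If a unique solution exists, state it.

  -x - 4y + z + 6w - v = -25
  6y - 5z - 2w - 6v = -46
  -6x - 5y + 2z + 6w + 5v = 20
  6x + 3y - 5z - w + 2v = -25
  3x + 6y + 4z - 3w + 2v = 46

Row-reduce the augmented matrix:
R1 ← R1 / (-1).
R3 ← R3 + 6·R1.
R4 ← R4 − 6·R1.
R5 ← R5 − 3·R1.
R2 ← R2 / (6).
R1 ← R1 − 4·R2.
R3 ← R3 − 19·R2.
R4 ← R4 + 21·R2.
R5 ← R5 + 6·R2.
R3 ← R3 / (71/6).
R1 ← R1 − 7/3·R3.
R2 ← R2 + 5/6·R3.
R4 ← R4 + 33/2·R3.
R5 ← R5 − 2·R3.
R4 ← R4 / (-5).
R2 ← R2 + 2·R4.
R3 ← R3 + 2·R4.
R5 ← R5 − 17·R4.
R5 ← R5 / (3206/71).
R1 ← R1 + 65/71·R5.
R2 ← R2 + 399/71·R5.
R3 ← R3 + 298/71·R5.
R4 ← R4 + 239/71·R5.
Reading off the reduced rows gives x = -2, y = 1, z = 6, w = -4, v = 5.

x = -2, y = 1, z = 6, w = -4, v = 5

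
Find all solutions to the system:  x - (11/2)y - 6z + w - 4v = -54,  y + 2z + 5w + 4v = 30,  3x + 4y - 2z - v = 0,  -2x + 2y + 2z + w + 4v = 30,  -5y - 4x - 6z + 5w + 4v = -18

infinitely many solutions

Row-reduce:
R3 ← R3 − 3·R1.
R4 ← R4 + 2·R1.
R5 ← R5 + 4·R1.
R1 ← R1 + 11/2·R2.
R3 ← R3 − 41/2·R2.
R4 ← R4 + 9·R2.
R5 ← R5 + 27·R2.
R3 ← R3 / (-25).
R1 ← R1 − 5·R3.
R2 ← R2 − 2·R3.
R4 ← R4 − 8·R3.
R5 ← R5 − 24·R3.
R4 ← R4 / (356/25).
R1 ← R1 − 37/5·R4.
R2 ← R2 + 86/25·R4.
R3 ← R3 − 211/50·R4.
R5 ← R5 − 1068/25·R4.
Rank is 4 with 5 unknowns, leaving v free.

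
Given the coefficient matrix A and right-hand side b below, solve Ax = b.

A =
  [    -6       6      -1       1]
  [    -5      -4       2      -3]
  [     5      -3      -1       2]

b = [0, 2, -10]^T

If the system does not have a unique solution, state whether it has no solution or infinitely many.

Row-reduce:
R1 ← R1 / (-6).
R2 ← R2 + 5·R1.
R3 ← R3 − 5·R1.
R2 ← R2 / (-9).
R1 ← R1 + 1·R2.
R3 ← R3 − 2·R2.
R3 ← R3 / (-65/54).
R1 ← R1 + 4/27·R3.
R2 ← R2 + 17/54·R3.
Rank is 3 with 4 unknowns, leaving x_4 free.

infinitely many solutions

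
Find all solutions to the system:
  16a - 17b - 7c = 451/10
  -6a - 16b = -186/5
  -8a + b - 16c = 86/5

Row-reduce the augmented matrix:
R1 ← R1 / (16).
R2 ← R2 + 6·R1.
R3 ← R3 + 8·R1.
R2 ← R2 / (-179/8).
R1 ← R1 + 17/16·R2.
R3 ← R3 + 15/2·R2.
R3 ← R3 / (-3333/179).
R1 ← R1 + 56/179·R3.
R2 ← R2 − 21/179·R3.
Reading off the reduced rows gives a = 3, b = 6/5, c = -5/2.

a = 3, b = 6/5, c = -5/2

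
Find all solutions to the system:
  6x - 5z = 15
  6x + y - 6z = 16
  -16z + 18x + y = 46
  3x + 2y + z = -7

x = 0, y = -2, z = -3

Row-reduce the augmented matrix:
R1 ← R1 / (6).
R2 ← R2 − 6·R1.
R3 ← R3 − 18·R1.
R4 ← R4 − 3·R1.
R3 ← R3 − 1·R2.
R4 ← R4 − 2·R2.
Swap R3 and R4.
R3 ← R3 / (11/2).
R1 ← R1 + 5/6·R3.
R2 ← R2 + 1·R3.
R4 reduces to 0 = 0, so the extra equation is consistent.
Reading off the reduced rows gives x = 0, y = -2, z = -3.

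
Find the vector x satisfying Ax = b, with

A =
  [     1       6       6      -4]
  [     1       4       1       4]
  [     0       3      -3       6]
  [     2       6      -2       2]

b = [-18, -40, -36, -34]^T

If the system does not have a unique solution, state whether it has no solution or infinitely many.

x_1 = -2, x_2 = -4, x_3 = -2, x_4 = -5

Row-reduce the augmented matrix:
R2 ← R2 − 1·R1.
R4 ← R4 − 2·R1.
R2 ← R2 / (-2).
R1 ← R1 − 6·R2.
R3 ← R3 − 3·R2.
R4 ← R4 + 6·R2.
R3 ← R3 / (-21/2).
R1 ← R1 + 9·R3.
R2 ← R2 − 5/2·R3.
R4 ← R4 − 1·R3.
R4 ← R4 / (-86/7).
R1 ← R1 − 32/7·R4.
R2 ← R2 − 2/7·R4.
R3 ← R3 + 12/7·R4.
Reading off the reduced rows gives x_1 = -2, x_2 = -4, x_3 = -2, x_4 = -5.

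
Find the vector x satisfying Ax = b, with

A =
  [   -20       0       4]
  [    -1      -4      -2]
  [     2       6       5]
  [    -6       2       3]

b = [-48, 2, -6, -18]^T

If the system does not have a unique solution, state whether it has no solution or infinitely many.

x_1 = 2, x_2 = 0, x_3 = -2

Row-reduce the augmented matrix:
R1 ← R1 / (-20).
R2 ← R2 + 1·R1.
R3 ← R3 − 2·R1.
R4 ← R4 + 6·R1.
R2 ← R2 / (-4).
R3 ← R3 − 6·R2.
R4 ← R4 − 2·R2.
R3 ← R3 / (21/10).
R1 ← R1 + 1/5·R3.
R2 ← R2 − 11/20·R3.
R4 ← R4 − 7/10·R3.
R4 reduces to 0 = 0, so the extra equation is consistent.
Reading off the reduced rows gives x_1 = 2, x_2 = 0, x_3 = -2.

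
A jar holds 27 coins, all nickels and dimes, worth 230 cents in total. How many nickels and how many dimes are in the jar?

nickels: 8, dimes: 19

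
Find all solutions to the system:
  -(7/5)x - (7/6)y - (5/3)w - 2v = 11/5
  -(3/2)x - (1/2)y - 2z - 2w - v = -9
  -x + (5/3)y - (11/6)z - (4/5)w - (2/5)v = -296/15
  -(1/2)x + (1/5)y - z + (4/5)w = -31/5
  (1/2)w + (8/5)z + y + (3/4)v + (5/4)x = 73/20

Row-reduce the augmented matrix:
R1 ← R1 / (-7/5).
R2 ← R2 + 3/2·R1.
R3 ← R3 + 1·R1.
R4 ← R4 + 1/2·R1.
R5 ← R5 − 5/4·R1.
R2 ← R2 / (3/4).
R1 ← R1 − 5/6·R2.
R3 ← R3 − 5/2·R2.
R4 ← R4 − 37/60·R2.
R5 ← R5 + 1/24·R2.
R3 ← R3 / (29/6).
R1 ← R1 − 20/9·R3.
R2 ← R2 + 8/3·R3.
R4 ← R4 − 29/45·R3.
R5 ← R5 − 67/45·R3.
R4 ← R4 / (2243/1575).
R1 ← R1 − 58/63·R4.
R2 ← R2 − 34/105·R4.
R3 ← R3 − 8/35·R4.
R5 ← R5 + 2111/1575·R4.
R5 ← R5 / (27683/1300940).
R1 ← R1 − 87380/65047·R5.
R2 ← R2 + 2834/65047·R5.
R3 ← R3 + 38944/65047·R5.
R4 ← R4 − 229/2243·R5.
Reading off the reduced rows gives x = 2, y = -6, z = 4, w = 0, v = 1.

x = 2, y = -6, z = 4, w = 0, v = 1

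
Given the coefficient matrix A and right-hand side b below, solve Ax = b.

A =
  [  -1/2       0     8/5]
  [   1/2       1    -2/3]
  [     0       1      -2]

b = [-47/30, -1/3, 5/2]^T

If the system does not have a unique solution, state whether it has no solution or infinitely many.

x_1 = -5/3, x_2 = -1/2, x_3 = -3/2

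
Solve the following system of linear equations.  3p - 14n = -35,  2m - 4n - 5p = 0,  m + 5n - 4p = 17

no solution

Row-reduce:
Swap R1 and R2.
R1 ← R1 / (2).
R3 ← R3 − 1·R1.
R2 ← R2 / (-14).
R1 ← R1 + 2·R2.
R3 ← R3 − 7·R2.
Row 3 reduces to 0 = -1/2, a contradiction. The system is inconsistent.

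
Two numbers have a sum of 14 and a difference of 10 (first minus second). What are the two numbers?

first number: 12, second number: 2

Let x = first number, y = second number.
  x + y = 14
  x - y = 10
Row-reduce the augmented matrix:
R2 ← R2 − 1·R1.
R2 ← R2 / (-2).
R1 ← R1 − 1·R2.
Reading off the reduced rows gives x = 12, y = 2.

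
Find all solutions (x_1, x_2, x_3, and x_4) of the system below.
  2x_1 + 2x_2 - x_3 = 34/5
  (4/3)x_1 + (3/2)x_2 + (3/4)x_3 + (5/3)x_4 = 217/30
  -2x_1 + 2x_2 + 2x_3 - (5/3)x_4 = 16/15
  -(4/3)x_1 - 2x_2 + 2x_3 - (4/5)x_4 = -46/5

x_1 = 0, x_2 = 3, x_3 = -4/5, x_4 = 2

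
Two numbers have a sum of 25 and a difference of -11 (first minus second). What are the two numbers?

first number: 7, second number: 18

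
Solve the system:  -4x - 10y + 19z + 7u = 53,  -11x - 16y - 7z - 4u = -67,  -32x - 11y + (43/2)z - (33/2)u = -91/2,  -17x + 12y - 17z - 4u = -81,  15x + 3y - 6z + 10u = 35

no solution

Row-reduce:
R1 ← R1 / (-4).
R2 ← R2 + 11·R1.
R3 ← R3 + 32·R1.
R4 ← R4 + 17·R1.
R5 ← R5 − 15·R1.
R2 ← R2 / (23/2).
R1 ← R1 − 5/2·R2.
R3 ← R3 − 69·R2.
R4 ← R4 − 109/2·R2.
R5 ← R5 + 69/2·R2.
R3 ← R3 / (225).
R1 ← R1 − 187/23·R3.
R2 ← R2 + 237/46·R3.
R4 ← R4 − 4210/23·R3.
R5 ← R5 + 225/2·R3.
R4 ← R4 / (22696/1035).
R1 ← R1 − 4571/5175·R4.
R2 ← R2 + 841/1725·R4.
R3 ← R3 − 67/225·R4.
Row 5 reduces to 0 = -1, a contradiction. The system is inconsistent.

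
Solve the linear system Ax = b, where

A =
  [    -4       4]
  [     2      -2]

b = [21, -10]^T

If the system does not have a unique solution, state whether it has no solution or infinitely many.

no solution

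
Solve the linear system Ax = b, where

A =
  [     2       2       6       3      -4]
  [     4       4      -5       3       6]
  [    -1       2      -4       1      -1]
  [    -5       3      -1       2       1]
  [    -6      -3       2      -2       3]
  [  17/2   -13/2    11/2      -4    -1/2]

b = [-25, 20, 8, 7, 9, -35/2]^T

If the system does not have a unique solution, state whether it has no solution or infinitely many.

no solution

Row-reduce:
R1 ← R1 / (2).
R2 ← R2 − 4·R1.
R3 ← R3 + 1·R1.
R4 ← R4 + 5·R1.
R5 ← R5 + 6·R1.
R6 ← R6 − 17/2·R1.
Swap R2 and R3.
R2 ← R2 / (3).
R1 ← R1 − 1·R2.
R4 ← R4 − 8·R2.
R5 ← R5 − 3·R2.
R6 ← R6 + 15·R2.
R3 ← R3 / (-17).
R1 ← R1 − 10/3·R3.
R2 ← R2 + 1/3·R3.
R4 ← R4 − 50/3·R3.
R5 ← R5 − 21·R3.
R6 ← R6 + 25·R3.
R4 ← R4 / (-11/102).
R1 ← R1 − 4/51·R4.
R2 ← R2 − 91/102·R4.
R3 ← R3 − 3/17·R4.
R5 ← R5 − 27/34·R4.
R6 ← R6 − 11/68·R4.
R5 ← R5 / (105).
R1 ← R1 − 11·R5.
R2 ← R2 − 104·R5.
R3 ← R3 − 20·R5.
R4 ← R4 + 118·R5.
Row 6 reduces to 0 = 1, a contradiction. The system is inconsistent.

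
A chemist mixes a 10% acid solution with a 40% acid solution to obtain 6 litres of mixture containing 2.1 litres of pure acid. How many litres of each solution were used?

litres of solution A: 1, litres of solution B: 5

Let a = litres of solution A, b = litres of solution B.
  a + b = 6
  (1/10)a + (2/5)b = 21/10
From equation 1: a = 6 − b.
Substitute into equation 2 and solve: b = 5.
Then a = 1.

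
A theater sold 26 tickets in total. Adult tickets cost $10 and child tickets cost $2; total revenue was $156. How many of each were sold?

adult tickets: 13, child tickets: 13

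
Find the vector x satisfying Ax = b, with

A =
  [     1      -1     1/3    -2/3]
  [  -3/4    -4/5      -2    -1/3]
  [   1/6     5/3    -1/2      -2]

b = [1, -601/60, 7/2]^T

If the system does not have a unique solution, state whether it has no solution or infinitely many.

infinitely many solutions

Row-reduce:
R2 ← R2 + 3/4·R1.
R3 ← R3 − 1/6·R1.
R2 ← R2 / (-31/20).
R1 ← R1 + 1·R2.
R3 ← R3 − 11/6·R2.
R3 ← R3 / (-1465/558).
R1 ← R1 − 136/93·R3.
R2 ← R2 − 35/31·R3.
Rank is 3 with 4 unknowns, leaving x_4 free.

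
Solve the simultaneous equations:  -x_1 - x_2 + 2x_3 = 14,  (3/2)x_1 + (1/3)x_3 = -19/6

infinitely many solutions

Row-reduce:
R1 ← R1 / (-1).
R2 ← R2 − 3/2·R1.
R2 ← R2 / (-3/2).
R1 ← R1 − 1·R2.
Rank is 2 with 3 unknowns, leaving x_3 free.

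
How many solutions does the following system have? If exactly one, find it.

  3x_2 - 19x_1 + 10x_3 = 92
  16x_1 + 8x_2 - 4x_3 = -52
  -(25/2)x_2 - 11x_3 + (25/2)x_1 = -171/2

Row-reduce:
R1 ← R1 / (-19).
R2 ← R2 − 16·R1.
R3 ← R3 − 25/2·R1.
R2 ← R2 / (200/19).
R1 ← R1 + 3/19·R2.
R3 ← R3 + 200/19·R2.
Row 3 reduces to 0 = 1/2, a contradiction. The system is inconsistent.

no solution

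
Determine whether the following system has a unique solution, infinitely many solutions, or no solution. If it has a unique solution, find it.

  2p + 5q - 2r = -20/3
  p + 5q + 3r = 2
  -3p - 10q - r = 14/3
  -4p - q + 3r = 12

p = -2, q = 0, r = 4/3

Row-reduce the augmented matrix:
R1 ← R1 / (2).
R2 ← R2 − 1·R1.
R3 ← R3 + 3·R1.
R4 ← R4 + 4·R1.
R2 ← R2 / (5/2).
R1 ← R1 − 5/2·R2.
R3 ← R3 + 5/2·R2.
R4 ← R4 − 9·R2.
Swap R3 and R4.
R3 ← R3 / (-77/5).
R1 ← R1 + 5·R3.
R2 ← R2 − 8/5·R3.
R4 reduces to 0 = 0, so the extra equation is consistent.
Reading off the reduced rows gives p = -2, q = 0, r = 4/3.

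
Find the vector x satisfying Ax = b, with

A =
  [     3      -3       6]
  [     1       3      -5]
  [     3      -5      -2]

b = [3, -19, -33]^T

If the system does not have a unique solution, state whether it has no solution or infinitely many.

Row-reduce the augmented matrix:
R1 ← R1 / (3).
R2 ← R2 − 1·R1.
R3 ← R3 − 3·R1.
R2 ← R2 / (4).
R1 ← R1 + 1·R2.
R3 ← R3 + 2·R2.
R3 ← R3 / (-23/2).
R1 ← R1 − 1/4·R3.
R2 ← R2 + 7/4·R3.
Reading off the reduced rows gives x_1 = -5, x_2 = 2, x_3 = 4.

x_1 = -5, x_2 = 2, x_3 = 4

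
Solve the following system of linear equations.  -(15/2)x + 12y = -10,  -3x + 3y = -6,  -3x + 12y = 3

no solution

Row-reduce:
R1 ← R1 / (-15/2).
R2 ← R2 + 3·R1.
R3 ← R3 + 3·R1.
R2 ← R2 / (-9/5).
R1 ← R1 + 8/5·R2.
R3 ← R3 − 36/5·R2.
Row 3 reduces to 0 = -1, a contradiction. The system is inconsistent.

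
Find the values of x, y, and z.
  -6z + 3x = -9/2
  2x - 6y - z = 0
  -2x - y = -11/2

Row-reduce the augmented matrix:
R1 ← R1 / (3).
R2 ← R2 − 2·R1.
R3 ← R3 + 2·R1.
R2 ← R2 / (-6).
R3 ← R3 + 1·R2.
R3 ← R3 / (-9/2).
R1 ← R1 + 2·R3.
R2 ← R2 + 1/2·R3.
Reading off the reduced rows gives x = 5/2, y = 1/2, z = 2.

x = 5/2, y = 1/2, z = 2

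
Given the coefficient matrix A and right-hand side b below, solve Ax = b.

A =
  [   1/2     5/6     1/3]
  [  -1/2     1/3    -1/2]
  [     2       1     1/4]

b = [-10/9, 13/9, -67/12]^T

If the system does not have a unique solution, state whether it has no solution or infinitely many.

x_1 = -3, x_2 = 1/3, x_3 = 1/3

Row-reduce the augmented matrix:
R1 ← R1 / (1/2).
R2 ← R2 + 1/2·R1.
R3 ← R3 − 2·R1.
R2 ← R2 / (7/6).
R1 ← R1 − 5/3·R2.
R3 ← R3 + 7/3·R2.
R3 ← R3 / (-17/12).
R1 ← R1 − 19/21·R3.
R2 ← R2 + 1/7·R3.
Reading off the reduced rows gives x_1 = -3, x_2 = 1/3, x_3 = 1/3.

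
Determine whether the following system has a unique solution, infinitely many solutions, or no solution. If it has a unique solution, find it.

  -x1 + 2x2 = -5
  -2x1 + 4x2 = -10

infinitely many solutions

Row-reduce:
R1 ← R1 / (-1).
R2 ← R2 + 2·R1.
Rank is 1 with 2 unknowns, leaving x2 free.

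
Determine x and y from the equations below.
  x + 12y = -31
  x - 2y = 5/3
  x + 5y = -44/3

Row-reduce the augmented matrix:
R2 ← R2 − 1·R1.
R3 ← R3 − 1·R1.
R2 ← R2 / (-14).
R1 ← R1 − 12·R2.
R3 ← R3 + 7·R2.
R3 reduces to 0 = 0, so the extra equation is consistent.
Reading off the reduced rows gives x = -3, y = -7/3.

x = -3, y = -7/3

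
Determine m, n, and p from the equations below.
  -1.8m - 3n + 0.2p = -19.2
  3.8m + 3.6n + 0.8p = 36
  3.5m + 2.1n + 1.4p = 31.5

Row-reduce the augmented matrix:
R1 ← R1 / (-9/5).
R2 ← R2 − 19/5·R1.
R3 ← R3 − 7/2·R1.
R2 ← R2 / (-41/15).
R1 ← R1 − 5/3·R2.
R3 ← R3 + 56/15·R2.
R3 ← R3 / (49/410).
R1 ← R1 − 26/41·R3.
R2 ← R2 + 55/123·R3.
Reading off the reduced rows gives m = 6, n = 3, p = 3.

m = 6, n = 3, p = 3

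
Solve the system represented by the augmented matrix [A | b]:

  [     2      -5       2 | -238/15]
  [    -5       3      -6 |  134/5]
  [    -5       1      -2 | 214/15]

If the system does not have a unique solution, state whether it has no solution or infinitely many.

x_1 = -8/5, x_2 = 8/5, x_3 = -7/3

Row-reduce the augmented matrix:
R1 ← R1 / (2).
R2 ← R2 + 5·R1.
R3 ← R3 + 5·R1.
R2 ← R2 / (-19/2).
R1 ← R1 + 5/2·R2.
R3 ← R3 + 23/2·R2.
R3 ← R3 / (80/19).
R1 ← R1 − 24/19·R3.
R2 ← R2 − 2/19·R3.
Reading off the reduced rows gives x_1 = -8/5, x_2 = 8/5, x_3 = -7/3.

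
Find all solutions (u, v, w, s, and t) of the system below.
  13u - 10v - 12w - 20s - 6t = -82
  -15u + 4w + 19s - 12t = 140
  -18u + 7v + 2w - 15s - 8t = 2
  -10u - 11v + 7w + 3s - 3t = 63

infinitely many solutions

Row-reduce:
R1 ← R1 / (13).
R2 ← R2 + 15·R1.
R3 ← R3 + 18·R1.
R4 ← R4 + 10·R1.
R2 ← R2 / (-150/13).
R1 ← R1 + 10/13·R2.
R3 ← R3 + 89/13·R2.
R4 ← R4 + 243/13·R2.
R3 ← R3 / (-658/75).
R1 ← R1 + 4/15·R3.
R2 ← R2 − 64/75·R3.
R4 ← R4 − 343/25·R3.
R4 ← R4 / (-12927/188).
R1 ← R1 + 2/47·R4.
R2 ← R2 + 335/94·R4.
R3 ← R3 − 863/188·R4.
Rank is 4 with 5 unknowns, leaving t free.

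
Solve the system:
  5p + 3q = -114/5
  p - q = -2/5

p = -3, q = -13/5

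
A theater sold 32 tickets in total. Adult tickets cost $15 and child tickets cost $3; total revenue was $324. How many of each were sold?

Let a = adult tickets, c = child tickets.
  a + c = 32
  15a + 3c = 324
From equation 1: a = 32 − c.
Substitute into equation 2 and solve: c = 13.
Then a = 19.

adult tickets: 19, child tickets: 13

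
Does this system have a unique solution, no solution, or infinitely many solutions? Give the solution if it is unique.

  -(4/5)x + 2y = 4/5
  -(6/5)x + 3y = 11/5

no solution

Row-reduce:
R1 ← R1 / (-4/5).
R2 ← R2 + 6/5·R1.
Row 2 reduces to 0 = 1, a contradiction. The system is inconsistent.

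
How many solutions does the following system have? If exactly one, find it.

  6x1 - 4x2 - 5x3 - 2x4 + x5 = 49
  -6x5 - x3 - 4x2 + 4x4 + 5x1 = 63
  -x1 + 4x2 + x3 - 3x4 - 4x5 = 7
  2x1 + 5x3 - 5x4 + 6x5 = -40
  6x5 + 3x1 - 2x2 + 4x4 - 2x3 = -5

x1 = 5, x2 = -1, x3 = -4, x4 = 0, x5 = -5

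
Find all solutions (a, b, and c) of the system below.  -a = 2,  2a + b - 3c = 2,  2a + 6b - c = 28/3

Row-reduce the augmented matrix:
R1 ← R1 / (-1).
R2 ← R2 − 2·R1.
R3 ← R3 − 2·R1.
R3 ← R3 − 6·R2.
R3 ← R3 / (17).
R2 ← R2 + 3·R3.
Reading off the reduced rows gives a = -2, b = 2, c = -4/3.

a = -2, b = 2, c = -4/3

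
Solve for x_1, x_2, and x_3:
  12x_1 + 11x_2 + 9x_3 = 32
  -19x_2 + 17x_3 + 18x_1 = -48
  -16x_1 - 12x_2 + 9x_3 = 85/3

Row-reduce the augmented matrix:
R1 ← R1 / (12).
R2 ← R2 − 18·R1.
R3 ← R3 + 16·R1.
R2 ← R2 / (-71/2).
R1 ← R1 − 11/12·R2.
R3 ← R3 − 8/3·R2.
R3 ← R3 / (4529/213).
R1 ← R1 − 179/213·R3.
R2 ← R2 + 7/71·R3.
Reading off the reduced rows gives x_1 = -7/3, x_2 = 3, x_3 = 3.

x_1 = -7/3, x_2 = 3, x_3 = 3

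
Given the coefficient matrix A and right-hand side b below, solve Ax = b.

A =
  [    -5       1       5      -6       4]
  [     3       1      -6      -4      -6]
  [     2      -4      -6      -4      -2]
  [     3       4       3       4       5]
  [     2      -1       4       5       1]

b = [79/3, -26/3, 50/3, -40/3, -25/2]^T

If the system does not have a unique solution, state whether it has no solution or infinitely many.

x_1 = -4/3, x_2 = -8/3, x_3 = -2/3, x_4 = -5/2, x_5 = 8/3

Row-reduce the augmented matrix:
R1 ← R1 / (-5).
R2 ← R2 − 3·R1.
R3 ← R3 − 2·R1.
R4 ← R4 − 3·R1.
R5 ← R5 − 2·R1.
R2 ← R2 / (8/5).
R1 ← R1 + 1/5·R2.
R3 ← R3 + 18/5·R2.
R4 ← R4 − 23/5·R2.
R5 ← R5 + 3/5·R2.
R3 ← R3 / (-43/4).
R1 ← R1 + 11/8·R3.
R2 ← R2 + 15/8·R3.
R4 ← R4 − 117/8·R3.
R5 ← R5 − 39/8·R3.
R4 ← R4 / (-418/43).
R1 ← R1 − 140/43·R4.
R2 ← R2 + 28/43·R4.
R3 ← R3 − 94/43·R4.
R5 ← R5 + 469/43·R4.
R5 ← R5 / (-105/11).
R1 ← R1 − 21/11·R5.
R2 ← R2 + 13/11·R5.
R3 ← R3 − 24/11·R5.
R4 ← R4 + 7/11·R5.
Reading off the reduced rows gives x_1 = -4/3, x_2 = -8/3, x_3 = -2/3, x_4 = -5/2, x_5 = 8/3.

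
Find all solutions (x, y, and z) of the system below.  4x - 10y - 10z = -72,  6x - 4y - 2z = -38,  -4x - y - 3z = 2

infinitely many solutions

Row-reduce:
R1 ← R1 / (4).
R2 ← R2 − 6·R1.
R3 ← R3 + 4·R1.
R2 ← R2 / (11).
R1 ← R1 + 5/2·R2.
R3 ← R3 + 11·R2.
Rank is 2 with 3 unknowns, leaving z free.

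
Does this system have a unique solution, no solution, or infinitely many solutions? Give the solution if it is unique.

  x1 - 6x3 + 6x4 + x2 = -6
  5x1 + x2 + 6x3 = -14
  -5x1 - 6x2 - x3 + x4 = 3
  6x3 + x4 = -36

Row-reduce the augmented matrix:
R2 ← R2 − 5·R1.
R3 ← R3 + 5·R1.
R2 ← R2 / (-4).
R1 ← R1 − 1·R2.
R3 ← R3 + 1·R2.
R3 ← R3 / (-40).
R1 ← R1 − 3·R3.
R2 ← R2 + 9·R3.
R4 ← R4 − 6·R3.
R4 ← R4 / (271/40).
R1 ← R1 − 111/80·R4.
R2 ← R2 + 93/80·R4.
R3 ← R3 + 77/80·R4.
Reading off the reduced rows gives x1 = 4, x2 = -4, x3 = -5, x4 = -6.

x1 = 4, x2 = -4, x3 = -5, x4 = -6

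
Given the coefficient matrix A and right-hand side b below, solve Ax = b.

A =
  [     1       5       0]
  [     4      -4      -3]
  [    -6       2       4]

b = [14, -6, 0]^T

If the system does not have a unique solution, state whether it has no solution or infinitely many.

no solution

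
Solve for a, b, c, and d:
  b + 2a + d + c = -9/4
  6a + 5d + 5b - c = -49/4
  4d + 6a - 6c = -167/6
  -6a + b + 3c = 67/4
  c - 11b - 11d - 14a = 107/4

Row-reduce the augmented matrix:
R1 ← R1 / (2).
R2 ← R2 − 6·R1.
R3 ← R3 − 6·R1.
R4 ← R4 + 6·R1.
R5 ← R5 + 14·R1.
R2 ← R2 / (2).
R1 ← R1 − 1/2·R2.
R3 ← R3 + 3·R2.
R4 ← R4 − 4·R2.
R5 ← R5 + 4·R2.
R3 ← R3 / (-15).
R1 ← R1 − 3/2·R3.
R2 ← R2 + 2·R3.
R4 ← R4 − 14·R3.
R4 ← R4 / (41/15).
R1 ← R1 − 2/5·R4.
R2 ← R2 − 7/15·R4.
R3 ← R3 + 4/15·R4.
R5 reduces to 0 = 0, so the extra equation is consistent.
Reading off the reduced rows gives a = -7/4, b = 9/4, c = 4/3, d = -7/3.

a = -7/4, b = 9/4, c = 4/3, d = -7/3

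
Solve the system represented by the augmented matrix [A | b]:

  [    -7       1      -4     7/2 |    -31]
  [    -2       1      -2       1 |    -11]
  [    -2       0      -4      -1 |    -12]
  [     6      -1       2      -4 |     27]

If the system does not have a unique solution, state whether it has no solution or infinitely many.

Row-reduce:
R1 ← R1 / (-7).
R2 ← R2 + 2·R1.
R3 ← R3 + 2·R1.
R4 ← R4 − 6·R1.
R2 ← R2 / (5/7).
R1 ← R1 + 1/7·R2.
R3 ← R3 + 2/7·R2.
R4 ← R4 + 1/7·R2.
R3 ← R3 / (-16/5).
R1 ← R1 − 2/5·R3.
R2 ← R2 + 6/5·R3.
R4 ← R4 + 8/5·R3.
Row 4 reduces to 0 = 2, a contradiction. The system is inconsistent.

no solution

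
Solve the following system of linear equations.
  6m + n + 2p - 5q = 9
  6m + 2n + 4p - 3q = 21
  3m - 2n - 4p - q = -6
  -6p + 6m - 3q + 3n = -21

m = 3, n = -2, p = 4, q = 3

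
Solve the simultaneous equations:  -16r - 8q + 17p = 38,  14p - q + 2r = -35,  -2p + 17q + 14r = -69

p = -2, q = -1, r = -4

Row-reduce the augmented matrix:
R1 ← R1 / (17).
R2 ← R2 − 14·R1.
R3 ← R3 + 2·R1.
R2 ← R2 / (95/17).
R1 ← R1 + 8/17·R2.
R3 ← R3 − 273/17·R2.
R3 ← R3 / (-2992/95).
R1 ← R1 − 32/95·R3.
R2 ← R2 − 258/95·R3.
Reading off the reduced rows gives p = -2, q = -1, r = -4.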